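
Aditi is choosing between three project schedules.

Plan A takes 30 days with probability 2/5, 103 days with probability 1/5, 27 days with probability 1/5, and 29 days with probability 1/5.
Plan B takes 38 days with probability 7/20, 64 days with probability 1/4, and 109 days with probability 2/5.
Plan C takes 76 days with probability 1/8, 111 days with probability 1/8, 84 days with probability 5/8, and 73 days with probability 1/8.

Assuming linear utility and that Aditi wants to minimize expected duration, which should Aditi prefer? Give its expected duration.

Plan A (43.8 days)

Plan A = 2/5 × 30 + 1/5 × 103 + 1/5 × 27 + 1/5 × 29 = 12 + 20.6 + 5.4 + 5.8 = 43.8
Plan B = 7/20 × 38 + 1/4 × 64 + 2/5 × 109 = 13.3 + 16 + 43.6 = 72.9
Plan C = 1/8 × 76 + 1/8 × 111 + 5/8 × 84 + 1/8 × 73 = 9.5 + 13.875 + 52.5 + 9.125 = 85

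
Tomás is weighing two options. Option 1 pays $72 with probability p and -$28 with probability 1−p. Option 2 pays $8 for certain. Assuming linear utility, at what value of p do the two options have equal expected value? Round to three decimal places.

p = 0.360

p·72 + (1−p)·(-28) = 8
100p − 28 = 8
p = (8 + 28) / 100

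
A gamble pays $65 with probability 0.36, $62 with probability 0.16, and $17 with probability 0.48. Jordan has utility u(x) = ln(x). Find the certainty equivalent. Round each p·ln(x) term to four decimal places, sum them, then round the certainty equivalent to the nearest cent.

E[u] = 0.36·ln(65) + 0.16·ln(62) + 0.48·ln(17) = 1.5028 + 0.6603 + 1.3599 = 3.5230
CE = e^3.5230 ≈ 33.89

$33.89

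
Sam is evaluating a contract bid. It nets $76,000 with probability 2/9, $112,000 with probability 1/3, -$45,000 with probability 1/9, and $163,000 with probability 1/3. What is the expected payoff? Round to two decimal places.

$103,555.56

EV = 2/9 × 76000 + 1/3 × 112000 + 1/9 × (-45000) + 1/3 × 163000 = 16888.8889 + 37333.3333 − 5000 + 54333.3333 = 103555.5556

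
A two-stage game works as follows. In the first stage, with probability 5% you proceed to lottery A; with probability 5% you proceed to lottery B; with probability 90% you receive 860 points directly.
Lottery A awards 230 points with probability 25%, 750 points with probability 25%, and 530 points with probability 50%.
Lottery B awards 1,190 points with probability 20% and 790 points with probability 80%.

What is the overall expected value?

EV(A) = 0.25 × 230 + 0.25 × 750 + 0.5 × 530 = 57.5 + 187.5 + 265 = 510
EV(B) = 0.2 × 1190 + 0.8 × 790 = 238 + 632 = 870
Branch C: 860 (certain)
Overall = 0.05 × 510 + 0.05 × 870 + 0.9 × 860 = 25.5 + 43.5 + 774 = 843

843 points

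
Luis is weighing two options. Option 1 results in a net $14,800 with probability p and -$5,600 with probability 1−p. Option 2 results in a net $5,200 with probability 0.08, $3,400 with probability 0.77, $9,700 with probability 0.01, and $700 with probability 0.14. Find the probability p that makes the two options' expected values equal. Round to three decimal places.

EV(Option 2) = 0.08 × 5200 + 0.77 × 3400 + 0.01 × 9700 + 0.14 × 700 = 416 + 2618 + 97 + 98 = 3229
p·14800 + (1−p)·(-5600) = 3229
20400p − 5600 = 3229
p = (3229 + 5600) / 20400

p = 0.433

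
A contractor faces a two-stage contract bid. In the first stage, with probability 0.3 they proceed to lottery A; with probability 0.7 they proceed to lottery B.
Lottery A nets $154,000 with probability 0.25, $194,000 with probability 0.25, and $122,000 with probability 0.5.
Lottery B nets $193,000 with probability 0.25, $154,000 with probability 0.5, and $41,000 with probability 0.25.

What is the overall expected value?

$139,250

EV(A) = 0.25 × 154000 + 0.25 × 194000 + 0.5 × 122000 = 38500 + 48500 + 61000 = 148000
EV(B) = 0.25 × 193000 + 0.5 × 154000 + 0.25 × 41000 = 48250 + 77000 + 10250 = 135500
Overall = 0.3 × 148000 + 0.7 × 135500 = 44400 + 94850 = 139250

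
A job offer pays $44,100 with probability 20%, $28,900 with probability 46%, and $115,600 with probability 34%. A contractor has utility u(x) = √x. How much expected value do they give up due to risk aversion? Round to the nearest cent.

$5,816.36

E[u] = 0.2·√44100 + 0.46·√28900 + 0.34·√115600 = 0.2·210 + 0.46·170 + 0.34·340 = 235.8
CE = (235.8)² = 55601.64
Risk premium = EV − CE = 61418 − 55601.64 = 5816.36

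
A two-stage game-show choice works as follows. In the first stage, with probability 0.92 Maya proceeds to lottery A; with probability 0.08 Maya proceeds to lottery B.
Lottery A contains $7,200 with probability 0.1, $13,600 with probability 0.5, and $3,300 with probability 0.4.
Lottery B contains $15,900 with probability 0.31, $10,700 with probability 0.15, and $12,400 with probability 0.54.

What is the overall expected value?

EV(A) = 0.1 × 7200 + 0.5 × 13600 + 0.4 × 3300 = 720 + 6800 + 1320 = 8840
EV(B) = 0.31 × 15900 + 0.15 × 10700 + 0.54 × 12400 = 4929 + 1605 + 6696 = 13230
Overall = 0.92 × 8840 + 0.08 × 13230 = 8132.8 + 1058.4 = 9191.2

$9,191.20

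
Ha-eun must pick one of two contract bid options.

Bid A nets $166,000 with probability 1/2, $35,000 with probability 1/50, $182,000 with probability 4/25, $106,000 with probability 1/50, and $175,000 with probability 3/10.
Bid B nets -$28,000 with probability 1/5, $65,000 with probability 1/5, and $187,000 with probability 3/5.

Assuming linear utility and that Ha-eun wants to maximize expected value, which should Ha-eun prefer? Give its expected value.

Bid A = 1/2 × 166000 + 1/50 × 35000 + 4/25 × 182000 + 1/50 × 106000 + 3/10 × 175000 = 83000 + 700 + 29120 + 2120 + 52500 = 167440
Bid B = 1/5 × (-28000) + 1/5 × 65000 + 3/5 × 187000 = -5600 + 13000 + 112200 = 119600

Bid A ($167,440)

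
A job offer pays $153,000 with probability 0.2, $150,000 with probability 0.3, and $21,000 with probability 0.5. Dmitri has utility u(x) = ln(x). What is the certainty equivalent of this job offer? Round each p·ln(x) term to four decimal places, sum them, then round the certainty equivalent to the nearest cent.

$56,342.25

E[u] = 0.2·ln(153000) + 0.3·ln(150000) + 0.5·ln(21000) = 2.3876 + 3.5755 + 4.9761 = 10.9392
CE = e^10.9392 ≈ 56342.25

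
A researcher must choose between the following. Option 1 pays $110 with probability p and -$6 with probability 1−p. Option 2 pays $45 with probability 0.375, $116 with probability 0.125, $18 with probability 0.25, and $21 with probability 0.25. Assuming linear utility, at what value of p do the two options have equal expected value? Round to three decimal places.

EV(Option 2) = 0.375 × 45 + 0.125 × 116 + 0.25 × 18 + 0.25 × 21 = 16.875 + 14.5 + 4.5 + 5.25 = 41.125
p·110 + (1−p)·(-6) = 41.125
116p − 6 = 41.125
p = (41.125 + 6) / 116

p = 0.406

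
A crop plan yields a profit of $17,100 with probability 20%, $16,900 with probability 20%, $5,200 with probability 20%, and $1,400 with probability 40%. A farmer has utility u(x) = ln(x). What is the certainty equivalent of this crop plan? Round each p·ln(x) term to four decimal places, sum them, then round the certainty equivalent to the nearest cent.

E[u] = 0.2·ln(17100) + 0.2·ln(16900) + 0.2·ln(5200) + 0.4·ln(1400) = 1.9494 + 1.9470 + 1.7113 + 2.8977 = 8.5054
CE = e^8.5054 ≈ 4941.38

$4,941.38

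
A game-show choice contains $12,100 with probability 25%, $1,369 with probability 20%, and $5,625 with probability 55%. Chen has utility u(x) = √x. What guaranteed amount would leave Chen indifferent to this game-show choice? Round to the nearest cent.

E[u] = 0.25·√12100 + 0.2·√1369 + 0.55·√5625 = 0.25·110 + 0.2·37 + 0.55·75 = 76.15
CE = (76.15)² = 5798.8225

$5,798.82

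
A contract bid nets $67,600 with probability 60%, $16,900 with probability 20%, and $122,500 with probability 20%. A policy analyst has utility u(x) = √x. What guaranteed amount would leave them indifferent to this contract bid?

E[u] = 0.6·√67600 + 0.2·√16900 + 0.2·√122500 = 0.6·260 + 0.2·130 + 0.2·350 = 252
CE = (252)² = 63504

$63,504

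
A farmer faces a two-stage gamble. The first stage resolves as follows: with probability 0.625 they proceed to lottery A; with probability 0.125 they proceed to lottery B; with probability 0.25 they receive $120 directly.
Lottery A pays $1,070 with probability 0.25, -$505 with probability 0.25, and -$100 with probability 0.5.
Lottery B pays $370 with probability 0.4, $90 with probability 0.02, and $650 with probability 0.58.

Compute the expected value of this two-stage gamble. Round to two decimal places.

EV(A) = 0.25 × 1070 + 0.25 × (-505) + 0.5 × (-100) = 267.5 − 126.25 − 50 = 91.25
EV(B) = 0.4 × 370 + 0.02 × 90 + 0.58 × 650 = 148 + 1.8 + 377 = 526.8
Branch C: 120 (certain)
Overall = 0.625 × 91.25 + 0.125 × 526.8 + 0.25 × 120 = 57.03125 + 65.85 + 30 = 152.88125

$152.88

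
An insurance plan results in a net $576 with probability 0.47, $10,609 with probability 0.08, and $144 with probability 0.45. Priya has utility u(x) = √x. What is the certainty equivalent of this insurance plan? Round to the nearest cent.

$621.01

E[u] = 0.47·√576 + 0.08·√10609 + 0.45·√144 = 0.47·24 + 0.08·103 + 0.45·12 = 24.92
CE = (24.92)² = 621.0064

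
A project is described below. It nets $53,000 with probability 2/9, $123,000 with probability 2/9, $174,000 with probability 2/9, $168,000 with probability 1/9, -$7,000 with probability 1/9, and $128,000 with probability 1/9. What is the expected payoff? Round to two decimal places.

EV = 2/9 × 53000 + 2/9 × 123000 + 2/9 × 174000 + 1/9 × 168000 + 1/9 × (-7000) + 1/9 × 128000 = 11777.7778 + 27333.3333 + 38666.6667 + 18666.6667 − 777.7778 + 14222.2222 = 109888.8889

$109,888.89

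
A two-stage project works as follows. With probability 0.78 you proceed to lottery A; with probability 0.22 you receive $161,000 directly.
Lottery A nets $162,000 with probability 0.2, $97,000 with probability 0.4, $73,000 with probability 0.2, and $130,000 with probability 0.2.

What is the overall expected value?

EV(A) = 0.2 × 162000 + 0.4 × 97000 + 0.2 × 73000 + 0.2 × 130000 = 32400 + 38800 + 14600 + 26000 = 111800
Branch B: 161000 (certain)
Overall = 0.78 × 111800 + 0.22 × 161000 = 87204 + 35420 = 122624

$122,624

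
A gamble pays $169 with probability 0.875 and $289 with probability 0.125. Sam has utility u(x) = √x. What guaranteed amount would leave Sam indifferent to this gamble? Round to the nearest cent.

$182.25

E[u] = 0.875·√169 + 0.125·√289 = 0.875·13 + 0.125·17 = 13.5
CE = (13.5)² = 182.25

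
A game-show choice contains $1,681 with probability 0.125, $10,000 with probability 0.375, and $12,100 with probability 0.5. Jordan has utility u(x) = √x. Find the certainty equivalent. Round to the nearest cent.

E[u] = 0.125·√1681 + 0.375·√10000 + 0.5·√12100 = 0.125·41 + 0.375·100 + 0.5·110 = 97.625
CE = (97.625)² = 9530.640625

$9,530.64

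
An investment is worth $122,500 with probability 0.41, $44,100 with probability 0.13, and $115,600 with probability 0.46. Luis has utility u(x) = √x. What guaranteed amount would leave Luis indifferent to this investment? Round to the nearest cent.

E[u] = 0.41·√122500 + 0.13·√44100 + 0.46·√115600 = 0.41·350 + 0.13·210 + 0.46·340 = 327.2
CE = (327.2)² = 107059.84

$107,059.84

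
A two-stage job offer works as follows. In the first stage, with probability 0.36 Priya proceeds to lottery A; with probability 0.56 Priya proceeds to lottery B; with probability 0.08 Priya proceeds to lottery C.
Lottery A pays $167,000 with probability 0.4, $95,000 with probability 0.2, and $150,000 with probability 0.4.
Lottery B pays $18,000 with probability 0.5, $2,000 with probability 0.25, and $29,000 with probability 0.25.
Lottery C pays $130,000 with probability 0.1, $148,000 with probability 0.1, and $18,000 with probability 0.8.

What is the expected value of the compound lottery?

EV(A) = 0.4 × 167000 + 0.2 × 95000 + 0.4 × 150000 = 66800 + 19000 + 60000 = 145800
EV(B) = 0.5 × 18000 + 0.25 × 2000 + 0.25 × 29000 = 9000 + 500 + 7250 = 16750
EV(C) = 0.1 × 130000 + 0.1 × 148000 + 0.8 × 18000 = 13000 + 14800 + 14400 = 42200
Overall = 0.36 × 145800 + 0.56 × 16750 + 0.08 × 42200 = 52488 + 9380 + 3376 = 65244

$65,244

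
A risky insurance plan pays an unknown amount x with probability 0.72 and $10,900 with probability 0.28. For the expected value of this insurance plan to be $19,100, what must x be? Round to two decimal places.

x = $22,288.89

0.72·x + 0.28·10900 = 19100
0.72·x = 19100 − 3052 = 16048
x = 16048 / 0.72 = 22288.8889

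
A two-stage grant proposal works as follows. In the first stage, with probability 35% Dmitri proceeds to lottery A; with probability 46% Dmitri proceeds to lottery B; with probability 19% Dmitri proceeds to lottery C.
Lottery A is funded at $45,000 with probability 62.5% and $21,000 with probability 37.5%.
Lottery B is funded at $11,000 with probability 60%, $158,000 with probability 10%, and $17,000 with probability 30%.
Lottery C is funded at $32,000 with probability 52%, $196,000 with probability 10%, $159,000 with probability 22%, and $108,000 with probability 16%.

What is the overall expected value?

EV(A) = 0.625 × 45000 + 0.375 × 21000 = 28125 + 7875 = 36000
EV(B) = 0.6 × 11000 + 0.1 × 158000 + 0.3 × 17000 = 6600 + 15800 + 5100 = 27500
EV(C) = 0.52 × 32000 + 0.1 × 196000 + 0.22 × 159000 + 0.16 × 108000 = 16640 + 19600 + 34980 + 17280 = 88500
Overall = 0.35 × 36000 + 0.46 × 27500 + 0.19 × 88500 = 12600 + 12650 + 16815 = 42065

$42,065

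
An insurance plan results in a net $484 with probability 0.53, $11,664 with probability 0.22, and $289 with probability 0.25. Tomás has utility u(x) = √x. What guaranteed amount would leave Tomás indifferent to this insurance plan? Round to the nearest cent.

$1,573.71

E[u] = 0.53·√484 + 0.22·√11664 + 0.25·√289 = 0.53·22 + 0.22·108 + 0.25·17 = 39.67
CE = (39.67)² = 1573.7089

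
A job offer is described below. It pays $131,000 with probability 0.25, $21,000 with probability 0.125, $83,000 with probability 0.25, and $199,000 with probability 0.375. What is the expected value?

$130,750

EV = 0.25 × 131000 + 0.125 × 21000 + 0.25 × 83000 + 0.375 × 199000 = 32750 + 2625 + 20750 + 74625 = 130750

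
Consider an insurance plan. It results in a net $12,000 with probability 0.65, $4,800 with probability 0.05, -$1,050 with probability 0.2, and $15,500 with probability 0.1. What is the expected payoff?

EV = 0.65 × 12000 + 0.05 × 4800 + 0.2 × (-1050) + 0.1 × 15500 = 7800 + 240 − 210 + 1550 = 9380

$9,380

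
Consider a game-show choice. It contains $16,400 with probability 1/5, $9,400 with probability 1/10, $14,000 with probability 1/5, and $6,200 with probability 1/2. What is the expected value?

$10,120

EV = 1/5 × 16400 + 1/10 × 9400 + 1/5 × 14000 + 1/2 × 6200 = 3280 + 940 + 2800 + 3100 = 10120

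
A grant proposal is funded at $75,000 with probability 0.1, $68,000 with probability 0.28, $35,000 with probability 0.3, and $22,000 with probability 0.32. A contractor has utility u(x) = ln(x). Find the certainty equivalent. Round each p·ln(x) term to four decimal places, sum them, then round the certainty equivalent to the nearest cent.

$39,206.59

E[u] = 0.1·ln(75000) + 0.28·ln(68000) + 0.3·ln(35000) + 0.32·ln(22000) = 1.1225 + 3.1156 + 3.1389 + 3.1996 = 10.5766
CE = e^10.5766 ≈ 39206.59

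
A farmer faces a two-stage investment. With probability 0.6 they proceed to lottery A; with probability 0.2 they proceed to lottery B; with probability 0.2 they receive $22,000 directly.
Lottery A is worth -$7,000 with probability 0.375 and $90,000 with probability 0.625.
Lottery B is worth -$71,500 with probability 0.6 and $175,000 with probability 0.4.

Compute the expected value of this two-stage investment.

$41,995

EV(A) = 0.375 × (-7000) + 0.625 × 90000 = -2625 + 56250 = 53625
EV(B) = 0.6 × (-71500) + 0.4 × 175000 = -42900 + 70000 = 27100
Branch C: 22000 (certain)
Overall = 0.6 × 53625 + 0.2 × 27100 + 0.2 × 22000 = 32175 + 5420 + 4400 = 41995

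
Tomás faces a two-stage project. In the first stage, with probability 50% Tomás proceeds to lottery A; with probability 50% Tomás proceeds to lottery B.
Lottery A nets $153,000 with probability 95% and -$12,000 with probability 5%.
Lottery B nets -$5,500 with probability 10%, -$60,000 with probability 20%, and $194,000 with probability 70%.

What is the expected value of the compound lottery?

$134,000

EV(A) = 0.95 × 153000 + 0.05 × (-12000) = 145350 − 600 = 144750
EV(B) = 0.1 × (-5500) + 0.2 × (-60000) + 0.7 × 194000 = -550 − 12000 + 135800 = 123250
Overall = 0.5 × 144750 + 0.5 × 123250 = 72375 + 61625 = 134000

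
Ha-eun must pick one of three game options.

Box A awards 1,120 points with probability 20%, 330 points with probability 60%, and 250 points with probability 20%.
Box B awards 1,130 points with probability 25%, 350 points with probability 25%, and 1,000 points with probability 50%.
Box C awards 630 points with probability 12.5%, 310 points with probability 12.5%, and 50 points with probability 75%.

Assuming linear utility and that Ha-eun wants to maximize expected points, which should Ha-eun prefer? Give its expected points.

Box A = 0.2 × 1120 + 0.6 × 330 + 0.2 × 250 = 224 + 198 + 50 = 472
Box B = 0.25 × 1130 + 0.25 × 350 + 0.5 × 1000 = 282.5 + 87.5 + 500 = 870
Box C = 0.125 × 630 + 0.125 × 310 + 0.75 × 50 = 78.75 + 38.75 + 37.5 = 155

Box B (870 points)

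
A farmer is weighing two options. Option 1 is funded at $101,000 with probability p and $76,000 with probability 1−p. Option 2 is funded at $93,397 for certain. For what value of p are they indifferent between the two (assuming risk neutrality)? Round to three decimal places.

p = 0.696

p·101000 + (1−p)·76000 = 93397
25000p + 76000 = 93397
p = (93397 − 76000) / 25000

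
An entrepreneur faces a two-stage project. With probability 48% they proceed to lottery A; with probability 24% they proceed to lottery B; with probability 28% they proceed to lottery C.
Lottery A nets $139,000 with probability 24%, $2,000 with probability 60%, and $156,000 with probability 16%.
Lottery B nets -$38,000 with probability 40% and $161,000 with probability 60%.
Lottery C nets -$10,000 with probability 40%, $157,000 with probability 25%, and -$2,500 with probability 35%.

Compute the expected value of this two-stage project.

EV(A) = 0.24 × 139000 + 0.6 × 2000 + 0.16 × 156000 = 33360 + 1200 + 24960 = 59520
EV(B) = 0.4 × (-38000) + 0.6 × 161000 = -15200 + 96600 = 81400
EV(C) = 0.4 × (-10000) + 0.25 × 157000 + 0.35 × (-2500) = -4000 + 39250 − 875 = 34375
Overall = 0.48 × 59520 + 0.24 × 81400 + 0.28 × 34375 = 28569.6 + 19536 + 9625 = 57730.6

$57,730.60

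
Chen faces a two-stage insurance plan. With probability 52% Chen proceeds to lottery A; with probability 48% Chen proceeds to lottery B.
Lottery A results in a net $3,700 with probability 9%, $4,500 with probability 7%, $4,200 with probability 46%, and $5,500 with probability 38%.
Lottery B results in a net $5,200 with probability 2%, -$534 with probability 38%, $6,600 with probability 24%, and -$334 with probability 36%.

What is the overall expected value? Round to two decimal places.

EV(A) = 0.09 × 3700 + 0.07 × 4500 + 0.46 × 4200 + 0.38 × 5500 = 333 + 315 + 1932 + 2090 = 4670
EV(B) = 0.02 × 5200 + 0.38 × (-534) + 0.24 × 6600 + 0.36 × (-334) = 104 − 202.92 + 1584 − 120.24 = 1364.84
Overall = 0.52 × 4670 + 0.48 × 1364.84 = 2428.4 + 655.1232 = 3083.5232

$3,083.52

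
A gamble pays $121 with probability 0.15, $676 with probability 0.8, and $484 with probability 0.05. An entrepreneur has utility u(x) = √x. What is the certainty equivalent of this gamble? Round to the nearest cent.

$554.60

E[u] = 0.15·√121 + 0.8·√676 + 0.05·√484 = 0.15·11 + 0.8·26 + 0.05·22 = 23.55
CE = (23.55)² = 554.6025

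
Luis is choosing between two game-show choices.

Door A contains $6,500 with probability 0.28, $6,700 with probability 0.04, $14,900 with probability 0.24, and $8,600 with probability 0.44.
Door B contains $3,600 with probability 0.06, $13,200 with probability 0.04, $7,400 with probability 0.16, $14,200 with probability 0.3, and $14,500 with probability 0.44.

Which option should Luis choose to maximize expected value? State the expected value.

Door B ($12,568)

Door A = 0.28 × 6500 + 0.04 × 6700 + 0.24 × 14900 + 0.44 × 8600 = 1820 + 268 + 3576 + 3784 = 9448
Door B = 0.06 × 3600 + 0.04 × 13200 + 0.16 × 7400 + 0.3 × 14200 + 0.44 × 14500 = 216 + 528 + 1184 + 4260 + 6380 = 12568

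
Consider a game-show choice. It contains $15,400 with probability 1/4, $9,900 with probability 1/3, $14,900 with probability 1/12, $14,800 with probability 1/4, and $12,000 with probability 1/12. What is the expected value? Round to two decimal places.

$13,091.67

EV = 1/4 × 15400 + 1/3 × 9900 + 1/12 × 14900 + 1/4 × 14800 + 1/12 × 12000 = 3850 + 3300 + 1241.6667 + 3700 + 1000 = 13091.6667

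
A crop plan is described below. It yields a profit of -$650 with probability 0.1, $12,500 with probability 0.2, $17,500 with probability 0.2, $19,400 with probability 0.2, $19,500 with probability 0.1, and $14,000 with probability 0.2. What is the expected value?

EV = 0.1 × (-650) + 0.2 × 12500 + 0.2 × 17500 + 0.2 × 19400 + 0.1 × 19500 + 0.2 × 14000 = -65 + 2500 + 3500 + 3880 + 1950 + 2800 = 14565

$14,565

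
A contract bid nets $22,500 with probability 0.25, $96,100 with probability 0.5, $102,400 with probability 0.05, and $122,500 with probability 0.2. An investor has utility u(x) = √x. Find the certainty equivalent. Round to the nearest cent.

E[u] = 0.25·√22500 + 0.5·√96100 + 0.05·√102400 + 0.2·√122500 = 0.25·150 + 0.5·310 + 0.05·320 + 0.2·350 = 278.5
CE = (278.5)² = 77562.25

$77,562.25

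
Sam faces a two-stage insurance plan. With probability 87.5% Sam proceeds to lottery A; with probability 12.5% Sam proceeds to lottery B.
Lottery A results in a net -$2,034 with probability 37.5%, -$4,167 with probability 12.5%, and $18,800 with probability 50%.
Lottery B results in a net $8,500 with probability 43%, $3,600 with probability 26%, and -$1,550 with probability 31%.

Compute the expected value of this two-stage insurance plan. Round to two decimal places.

EV(A) = 0.375 × (-2034) + 0.125 × (-4167) + 0.5 × 18800 = -762.75 − 520.875 + 9400 = 8116.375
EV(B) = 0.43 × 8500 + 0.26 × 3600 + 0.31 × (-1550) = 3655 + 936 − 480.5 = 4110.5
Overall = 0.875 × 8116.375 + 0.125 × 4110.5 = 7101.828125 + 513.8125 = 7615.640625

$7,615.64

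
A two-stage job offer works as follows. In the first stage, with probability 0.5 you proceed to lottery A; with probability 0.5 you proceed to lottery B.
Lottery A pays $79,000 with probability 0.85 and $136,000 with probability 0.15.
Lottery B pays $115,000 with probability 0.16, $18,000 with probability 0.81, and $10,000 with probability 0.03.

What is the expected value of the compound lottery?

$60,415

EV(A) = 0.85 × 79000 + 0.15 × 136000 = 67150 + 20400 = 87550
EV(B) = 0.16 × 115000 + 0.81 × 18000 + 0.03 × 10000 = 18400 + 14580 + 300 = 33280
Overall = 0.5 × 87550 + 0.5 × 33280 = 43775 + 16640 = 60415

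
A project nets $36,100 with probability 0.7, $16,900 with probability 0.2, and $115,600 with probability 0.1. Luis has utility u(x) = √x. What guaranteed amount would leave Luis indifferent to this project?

$37,249

E[u] = 0.7·√36100 + 0.2·√16900 + 0.1·√115600 = 0.7·190 + 0.2·130 + 0.1·340 = 193
CE = (193)² = 37249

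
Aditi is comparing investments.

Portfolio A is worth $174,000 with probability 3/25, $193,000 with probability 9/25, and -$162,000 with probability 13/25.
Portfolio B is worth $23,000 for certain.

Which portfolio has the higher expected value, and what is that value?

Portfolio B ($23,000)

Portfolio A = 3/25 × 174000 + 9/25 × 193000 + 13/25 × (-162000) = 20880 + 69480 − 84240 = 6120
Portfolio B: 23000 (certain)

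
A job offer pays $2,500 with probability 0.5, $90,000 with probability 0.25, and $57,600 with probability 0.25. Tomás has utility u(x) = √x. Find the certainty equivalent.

$25,600

E[u] = 0.5·√2500 + 0.25·√90000 + 0.25·√57600 = 0.5·50 + 0.25·300 + 0.25·240 = 160
CE = (160)² = 25600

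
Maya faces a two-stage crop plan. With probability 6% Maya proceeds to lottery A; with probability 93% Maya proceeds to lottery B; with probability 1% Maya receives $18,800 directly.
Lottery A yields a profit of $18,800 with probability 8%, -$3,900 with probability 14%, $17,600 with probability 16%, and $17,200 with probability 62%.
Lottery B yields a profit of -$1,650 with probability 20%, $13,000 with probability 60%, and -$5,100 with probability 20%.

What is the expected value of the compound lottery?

EV(A) = 0.08 × 18800 + 0.14 × (-3900) + 0.16 × 17600 + 0.62 × 17200 = 1504 − 546 + 2816 + 10664 = 14438
EV(B) = 0.2 × (-1650) + 0.6 × 13000 + 0.2 × (-5100) = -330 + 7800 − 1020 = 6450
Branch C: 18800 (certain)
Overall = 0.06 × 14438 + 0.93 × 6450 + 0.01 × 18800 = 866.28 + 5998.5 + 188 = 7052.78

$7,052.78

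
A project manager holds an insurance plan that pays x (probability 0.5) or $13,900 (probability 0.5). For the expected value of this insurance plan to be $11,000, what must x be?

x = $8,100

0.5·x + 0.5·13900 = 11000
0.5·x = 11000 − 6950 = 4050
x = 4050 / 0.5 = 8100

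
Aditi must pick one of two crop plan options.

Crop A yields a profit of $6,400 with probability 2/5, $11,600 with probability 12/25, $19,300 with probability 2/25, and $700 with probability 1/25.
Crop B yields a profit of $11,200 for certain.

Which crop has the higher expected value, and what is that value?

Crop B ($11,200)

Crop A = 2/5 × 6400 + 12/25 × 11600 + 2/25 × 19300 + 1/25 × 700 = 2560 + 5568 + 1544 + 28 = 9700
Crop B: 11200 (certain)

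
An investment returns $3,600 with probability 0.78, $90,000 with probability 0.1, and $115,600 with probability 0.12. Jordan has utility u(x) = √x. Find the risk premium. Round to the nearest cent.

E[u] = 0.78·√3600 + 0.1·√90000 + 0.12·√115600 = 0.78·60 + 0.1·300 + 0.12·340 = 117.6
CE = (117.6)² = 13829.76
Risk premium = EV − CE = 25680 − 13829.76 = 11850.24

$11,850.24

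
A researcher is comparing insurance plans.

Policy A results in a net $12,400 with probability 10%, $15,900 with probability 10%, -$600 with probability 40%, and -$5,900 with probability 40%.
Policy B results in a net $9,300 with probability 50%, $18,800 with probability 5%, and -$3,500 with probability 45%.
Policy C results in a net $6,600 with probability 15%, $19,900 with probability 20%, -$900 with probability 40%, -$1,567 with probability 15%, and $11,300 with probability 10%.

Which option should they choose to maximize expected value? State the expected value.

Policy C ($5,504.95)

Policy A = 0.1 × 12400 + 0.1 × 15900 + 0.4 × (-600) + 0.4 × (-5900) = 1240 + 1590 − 240 − 2360 = 230
Policy B = 0.5 × 9300 + 0.05 × 18800 + 0.45 × (-3500) = 4650 + 940 − 1575 = 4015
Policy C = 0.15 × 6600 + 0.2 × 19900 + 0.4 × (-900) + 0.15 × (-1567) + 0.1 × 11300 = 990 + 3980 − 360 − 235.05 + 1130 = 5504.95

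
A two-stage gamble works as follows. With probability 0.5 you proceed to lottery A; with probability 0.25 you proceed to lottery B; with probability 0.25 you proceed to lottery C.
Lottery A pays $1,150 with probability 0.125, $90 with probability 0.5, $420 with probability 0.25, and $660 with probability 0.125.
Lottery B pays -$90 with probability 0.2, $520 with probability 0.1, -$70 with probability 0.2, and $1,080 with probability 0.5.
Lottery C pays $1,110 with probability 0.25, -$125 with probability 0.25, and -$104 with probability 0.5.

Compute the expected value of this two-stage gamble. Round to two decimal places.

EV(A) = 0.125 × 1150 + 0.5 × 90 + 0.25 × 420 + 0.125 × 660 = 143.75 + 45 + 105 + 82.5 = 376.25
EV(B) = 0.2 × (-90) + 0.1 × 520 + 0.2 × (-70) + 0.5 × 1080 = -18 + 52 − 14 + 540 = 560
EV(C) = 0.25 × 1110 + 0.25 × (-125) + 0.5 × (-104) = 277.5 − 31.25 − 52 = 194.25
Overall = 0.5 × 376.25 + 0.25 × 560 + 0.25 × 194.25 = 188.125 + 140 + 48.5625 = 376.6875

$376.69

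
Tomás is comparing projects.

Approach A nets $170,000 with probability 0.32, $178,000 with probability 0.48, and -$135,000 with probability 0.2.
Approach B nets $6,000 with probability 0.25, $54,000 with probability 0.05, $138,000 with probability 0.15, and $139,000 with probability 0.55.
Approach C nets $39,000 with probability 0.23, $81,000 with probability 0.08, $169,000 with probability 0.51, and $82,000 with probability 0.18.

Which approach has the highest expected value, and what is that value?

Approach A = 0.32 × 170000 + 0.48 × 178000 + 0.2 × (-135000) = 54400 + 85440 − 27000 = 112840
Approach B = 0.25 × 6000 + 0.05 × 54000 + 0.15 × 138000 + 0.55 × 139000 = 1500 + 2700 + 20700 + 76450 = 101350
Approach C = 0.23 × 39000 + 0.08 × 81000 + 0.51 × 169000 + 0.18 × 82000 = 8970 + 6480 + 86190 + 14760 = 116400

Approach C ($116,400)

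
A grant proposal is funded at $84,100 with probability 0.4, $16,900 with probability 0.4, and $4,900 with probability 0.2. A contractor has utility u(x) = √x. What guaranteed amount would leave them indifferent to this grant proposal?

E[u] = 0.4·√84100 + 0.4·√16900 + 0.2·√4900 = 0.4·290 + 0.4·130 + 0.2·70 = 182
CE = (182)² = 33124

$33,124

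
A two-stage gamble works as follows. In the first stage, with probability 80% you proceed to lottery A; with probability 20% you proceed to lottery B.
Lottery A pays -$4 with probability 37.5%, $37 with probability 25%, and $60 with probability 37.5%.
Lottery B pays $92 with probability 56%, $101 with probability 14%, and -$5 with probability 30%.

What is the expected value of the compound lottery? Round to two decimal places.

$37.03

EV(A) = 0.375 × (-4) + 0.25 × 37 + 0.375 × 60 = -1.5 + 9.25 + 22.5 = 30.25
EV(B) = 0.56 × 92 + 0.14 × 101 + 0.3 × (-5) = 51.52 + 14.14 − 1.5 = 64.16
Overall = 0.8 × 30.25 + 0.2 × 64.16 = 24.2 + 12.832 = 37.032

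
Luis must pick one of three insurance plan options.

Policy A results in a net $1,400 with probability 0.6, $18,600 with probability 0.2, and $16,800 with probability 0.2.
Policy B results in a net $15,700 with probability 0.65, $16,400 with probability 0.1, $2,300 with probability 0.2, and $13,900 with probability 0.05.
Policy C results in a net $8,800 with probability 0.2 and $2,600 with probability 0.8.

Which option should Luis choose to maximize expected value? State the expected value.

Policy A = 0.6 × 1400 + 0.2 × 18600 + 0.2 × 16800 = 840 + 3720 + 3360 = 7920
Policy B = 0.65 × 15700 + 0.1 × 16400 + 0.2 × 2300 + 0.05 × 13900 = 10205 + 1640 + 460 + 695 = 13000
Policy C = 0.2 × 8800 + 0.8 × 2600 = 1760 + 2080 = 3840

Policy B ($13,000)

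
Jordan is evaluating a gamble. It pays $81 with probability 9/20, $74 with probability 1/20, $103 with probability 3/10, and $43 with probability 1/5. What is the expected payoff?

$79.65

EV = 9/20 × 81 + 1/20 × 74 + 3/10 × 103 + 1/5 × 43 = 36.45 + 3.7 + 30.9 + 8.6 = 79.65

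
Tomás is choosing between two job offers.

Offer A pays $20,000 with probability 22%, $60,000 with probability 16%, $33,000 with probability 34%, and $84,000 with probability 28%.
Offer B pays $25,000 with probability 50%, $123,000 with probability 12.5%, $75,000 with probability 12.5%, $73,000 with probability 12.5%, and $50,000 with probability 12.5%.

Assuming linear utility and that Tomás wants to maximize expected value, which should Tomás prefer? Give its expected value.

Offer A = 0.22 × 20000 + 0.16 × 60000 + 0.34 × 33000 + 0.28 × 84000 = 4400 + 9600 + 11220 + 23520 = 48740
Offer B = 0.5 × 25000 + 0.125 × 123000 + 0.125 × 75000 + 0.125 × 73000 + 0.125 × 50000 = 12500 + 15375 + 9375 + 9125 + 6250 = 52625

Offer B ($52,625)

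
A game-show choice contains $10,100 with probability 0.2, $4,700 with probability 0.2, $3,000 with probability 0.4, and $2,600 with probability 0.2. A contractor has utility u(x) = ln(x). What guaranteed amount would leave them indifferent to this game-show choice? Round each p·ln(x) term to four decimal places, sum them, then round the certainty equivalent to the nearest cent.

E[u] = 0.2·ln(10100) + 0.2·ln(4700) + 0.4·ln(3000) + 0.2·ln(2600) = 1.8441 + 1.6911 + 3.2025 + 1.5727 = 8.3104
CE = e^8.3104 ≈ 4065.94

$4,065.94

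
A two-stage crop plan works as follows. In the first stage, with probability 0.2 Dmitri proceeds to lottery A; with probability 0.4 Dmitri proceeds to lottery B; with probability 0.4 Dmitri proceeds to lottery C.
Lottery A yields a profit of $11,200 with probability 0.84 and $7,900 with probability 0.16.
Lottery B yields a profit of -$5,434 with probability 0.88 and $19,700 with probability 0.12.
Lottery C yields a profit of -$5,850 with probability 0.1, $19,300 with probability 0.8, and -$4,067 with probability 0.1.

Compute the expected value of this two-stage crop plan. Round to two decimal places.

EV(A) = 0.84 × 11200 + 0.16 × 7900 = 9408 + 1264 = 10672
EV(B) = 0.88 × (-5434) + 0.12 × 19700 = -4781.92 + 2364 = -2417.92
EV(C) = 0.1 × (-5850) + 0.8 × 19300 + 0.1 × (-4067) = -585 + 15440 − 406.7 = 14448.3
Overall = 0.2 × 10672 + 0.4 × (-2417.92) + 0.4 × 14448.3 = 2134.4 − 967.168 + 5779.32 = 6946.552

$6,946.55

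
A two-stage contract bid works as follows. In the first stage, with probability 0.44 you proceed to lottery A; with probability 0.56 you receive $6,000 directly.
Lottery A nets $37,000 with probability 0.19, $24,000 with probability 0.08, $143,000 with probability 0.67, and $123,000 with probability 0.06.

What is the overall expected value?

$52,701.60

EV(A) = 0.19 × 37000 + 0.08 × 24000 + 0.67 × 143000 + 0.06 × 123000 = 7030 + 1920 + 95810 + 7380 = 112140
Branch B: 6000 (certain)
Overall = 0.44 × 112140 + 0.56 × 6000 = 49341.6 + 3360 = 52701.6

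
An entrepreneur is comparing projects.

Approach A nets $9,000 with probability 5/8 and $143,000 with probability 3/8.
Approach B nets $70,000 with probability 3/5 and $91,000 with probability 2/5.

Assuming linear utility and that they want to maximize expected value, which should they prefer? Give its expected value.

Approach B ($78,400)

Approach A = 5/8 × 9000 + 3/8 × 143000 = 5625 + 53625 = 59250
Approach B = 3/5 × 70000 + 2/5 × 91000 = 42000 + 36400 = 78400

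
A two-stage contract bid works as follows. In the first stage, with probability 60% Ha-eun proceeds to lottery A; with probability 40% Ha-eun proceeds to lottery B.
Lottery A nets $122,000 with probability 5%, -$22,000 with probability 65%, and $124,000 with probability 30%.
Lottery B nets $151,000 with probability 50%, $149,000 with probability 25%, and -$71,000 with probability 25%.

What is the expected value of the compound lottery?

$55,400

EV(A) = 0.05 × 122000 + 0.65 × (-22000) + 0.3 × 124000 = 6100 − 14300 + 37200 = 29000
EV(B) = 0.5 × 151000 + 0.25 × 149000 + 0.25 × (-71000) = 75500 + 37250 − 17750 = 95000
Overall = 0.6 × 29000 + 0.4 × 95000 = 17400 + 38000 = 55400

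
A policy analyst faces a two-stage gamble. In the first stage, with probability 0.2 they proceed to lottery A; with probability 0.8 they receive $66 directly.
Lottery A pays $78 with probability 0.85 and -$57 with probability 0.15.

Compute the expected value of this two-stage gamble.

$64.35

EV(A) = 0.85 × 78 + 0.15 × (-57) = 66.3 − 8.55 = 57.75
Branch B: 66 (certain)
Overall = 0.2 × 57.75 + 0.8 × 66 = 11.55 + 52.8 = 64.35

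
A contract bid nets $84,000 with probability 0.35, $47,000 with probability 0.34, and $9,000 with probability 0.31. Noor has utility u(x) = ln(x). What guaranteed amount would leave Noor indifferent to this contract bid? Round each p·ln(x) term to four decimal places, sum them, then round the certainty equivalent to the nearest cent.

$34,499.50

E[u] = 0.35·ln(84000) + 0.34·ln(47000) + 0.31·ln(9000) = 3.9685 + 3.6577 + 2.8225 = 10.4487
CE = e^10.4487 ≈ 34499.50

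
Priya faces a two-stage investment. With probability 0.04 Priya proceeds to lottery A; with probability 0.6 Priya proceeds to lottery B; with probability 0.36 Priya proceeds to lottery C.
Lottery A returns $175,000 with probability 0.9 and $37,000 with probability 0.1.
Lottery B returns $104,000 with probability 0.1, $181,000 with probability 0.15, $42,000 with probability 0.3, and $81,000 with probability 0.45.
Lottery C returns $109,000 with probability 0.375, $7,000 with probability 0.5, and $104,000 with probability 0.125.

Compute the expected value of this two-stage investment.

EV(A) = 0.9 × 175000 + 0.1 × 37000 = 157500 + 3700 = 161200
EV(B) = 0.1 × 104000 + 0.15 × 181000 + 0.3 × 42000 + 0.45 × 81000 = 10400 + 27150 + 12600 + 36450 = 86600
EV(C) = 0.375 × 109000 + 0.5 × 7000 + 0.125 × 104000 = 40875 + 3500 + 13000 = 57375
Overall = 0.04 × 161200 + 0.6 × 86600 + 0.36 × 57375 = 6448 + 51960 + 20655 = 79063

$79,063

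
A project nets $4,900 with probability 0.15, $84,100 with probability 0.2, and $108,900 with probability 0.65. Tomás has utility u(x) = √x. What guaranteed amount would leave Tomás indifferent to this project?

E[u] = 0.15·√4900 + 0.2·√84100 + 0.65·√108900 = 0.15·70 + 0.2·290 + 0.65·330 = 283
CE = (283)² = 80089

$80,089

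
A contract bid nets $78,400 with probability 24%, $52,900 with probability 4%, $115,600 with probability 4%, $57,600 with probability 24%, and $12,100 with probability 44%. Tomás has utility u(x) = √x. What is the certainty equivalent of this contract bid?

$38,416

E[u] = 0.24·√78400 + 0.04·√52900 + 0.04·√115600 + 0.24·√57600 + 0.44·√12100 = 0.24·280 + 0.04·230 + 0.04·340 + 0.24·240 + 0.44·110 = 196
CE = (196)² = 38416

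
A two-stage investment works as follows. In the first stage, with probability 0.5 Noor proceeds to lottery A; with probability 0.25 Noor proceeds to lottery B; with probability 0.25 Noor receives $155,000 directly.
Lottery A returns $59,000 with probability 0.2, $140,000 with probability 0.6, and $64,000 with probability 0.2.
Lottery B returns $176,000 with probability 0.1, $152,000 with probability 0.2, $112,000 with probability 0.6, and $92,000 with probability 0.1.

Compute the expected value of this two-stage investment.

EV(A) = 0.2 × 59000 + 0.6 × 140000 + 0.2 × 64000 = 11800 + 84000 + 12800 = 108600
EV(B) = 0.1 × 176000 + 0.2 × 152000 + 0.6 × 112000 + 0.1 × 92000 = 17600 + 30400 + 67200 + 9200 = 124400
Branch C: 155000 (certain)
Overall = 0.5 × 108600 + 0.25 × 124400 + 0.25 × 155000 = 54300 + 31100 + 38750 = 124150

$124,150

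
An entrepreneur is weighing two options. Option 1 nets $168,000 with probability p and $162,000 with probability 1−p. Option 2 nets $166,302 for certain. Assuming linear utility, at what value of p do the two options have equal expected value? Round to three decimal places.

p·168000 + (1−p)·162000 = 166302
6000p + 162000 = 166302
p = (166302 − 162000) / 6000

p = 0.717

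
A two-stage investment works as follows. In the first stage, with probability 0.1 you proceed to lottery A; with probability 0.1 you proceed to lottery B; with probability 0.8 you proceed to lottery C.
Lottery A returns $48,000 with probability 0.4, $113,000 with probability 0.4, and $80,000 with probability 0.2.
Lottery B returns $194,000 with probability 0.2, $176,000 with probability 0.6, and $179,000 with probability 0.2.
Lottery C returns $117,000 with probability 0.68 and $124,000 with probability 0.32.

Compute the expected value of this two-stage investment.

EV(A) = 0.4 × 48000 + 0.4 × 113000 + 0.2 × 80000 = 19200 + 45200 + 16000 = 80400
EV(B) = 0.2 × 194000 + 0.6 × 176000 + 0.2 × 179000 = 38800 + 105600 + 35800 = 180200
EV(C) = 0.68 × 117000 + 0.32 × 124000 = 79560 + 39680 = 119240
Overall = 0.1 × 80400 + 0.1 × 180200 + 0.8 × 119240 = 8040 + 18020 + 95392 = 121452

$121,452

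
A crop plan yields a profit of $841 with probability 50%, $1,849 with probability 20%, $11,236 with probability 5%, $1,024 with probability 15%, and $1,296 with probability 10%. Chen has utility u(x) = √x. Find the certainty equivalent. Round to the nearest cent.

$1,354.24

E[u] = 0.5·√841 + 0.2·√1849 + 0.05·√11236 + 0.15·√1024 + 0.1·√1296 = 0.5·29 + 0.2·43 + 0.05·106 + 0.15·32 + 0.1·36 = 36.8
CE = (36.8)² = 1354.24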